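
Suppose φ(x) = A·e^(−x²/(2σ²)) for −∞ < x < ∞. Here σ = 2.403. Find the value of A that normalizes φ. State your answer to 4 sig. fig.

The normalization condition is ∫|φ|² dx = 1 from −∞ to ∞.
Differentiating ∫e^(−αx²) dx = √(π/α) under α to get the higher moments, ∫|φ|² dx = A²·(√(π)·σ).
So A² = (√(π)·σ)^(−1).
With σ = 2.403: A² = 0.23479 and A = 0.48455.

A ≈ 0.4845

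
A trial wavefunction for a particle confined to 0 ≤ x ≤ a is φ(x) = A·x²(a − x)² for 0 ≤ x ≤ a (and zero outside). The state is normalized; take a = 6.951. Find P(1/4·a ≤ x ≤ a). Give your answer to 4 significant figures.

P ≈ 0.9511

The probability is P = ∫ |φ|² dx over [1/4·a, a].
With A² fixed by ∫|φ|² = 1, i.e. A² = (a^9/630)^(−1), substitute and integrate.
Substituting u = x/a, A² and the length scale cancel in the ratio: P = ∫_{1/4}^{1} u^4·(1 - u)^4 du / ∫_{0}^{1} u^4·(1 - u)^4 du.
Using ∫ u^4·(1 - u)^4 du = u^5·(70·u^4 - 315·u^3 + 540·u^2 - 420·u + 126)/630, the numerator is ≈ 0.00150964 and the denominator is 1/630.
This works out to P = 0.95107.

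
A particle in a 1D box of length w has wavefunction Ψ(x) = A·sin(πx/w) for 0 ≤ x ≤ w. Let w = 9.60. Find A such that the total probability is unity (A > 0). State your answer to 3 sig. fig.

We need A² ∫|f|² dx = 1, taking the integral from 0 to w.
With ∫₀^w sin²(nπx/w) dx = w/2, the integral (without the A² prefactor) comes out to w/2.
Setting this equal to 1 gives A² = 1/(w/2).
Plugging in w = 9.60 yields A = 0.4564.

A ≈ 0.456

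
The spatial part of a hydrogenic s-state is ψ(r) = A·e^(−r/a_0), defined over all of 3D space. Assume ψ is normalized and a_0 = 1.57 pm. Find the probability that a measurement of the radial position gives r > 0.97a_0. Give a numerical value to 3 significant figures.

P = ∫ |ψ|² 4πr² dr over r > 0.97a_0.
A² is fixed by ∫₀^∞ 4πr²|ψ|² dr = 1, i.e. A² = (π·a_0^3)^(−1).
Substituting u = r/a_0, A², 4π and the length scale all cancel in the ratio: P = ∫_{0.97}^{∞} u^2·e^(-2·u) du / ∫_{0}^{∞} u^2·e^(-2·u) du.
An antiderivative of u^2·e^(-2·u) is -(2·u^2 + 2·u + 1)·e^(-2·u)/4; evaluating from 0.97 to ∞ gives ≈ 0.17323, while the full integral is 1/4.
Taking the ratio yields P = 0.6929.

P ≈ 0.693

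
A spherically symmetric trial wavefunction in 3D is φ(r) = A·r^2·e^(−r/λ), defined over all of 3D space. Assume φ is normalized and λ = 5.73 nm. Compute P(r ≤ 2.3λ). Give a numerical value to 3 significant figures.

P ≈ 0.182

Integrate the radial probability density 4πr²|φ|² over r ≤ 2.3λ.
Normalization gives A² = 1/(45·π·λ^7/2).
Substituting u = r/λ, A², 4π and the length scale all cancel in the ratio: P = ∫_{0}^{2.3} u^6·e^(-2·u) du / ∫_{0}^{∞} u^6·e^(-2·u) du.
Using ∫ u^6·e^(-2·u) du = -(4·u^6 + 12·u^5 + 30·u^4 + 60·u^3 + 90·u^2 + 90·u + 45)·e^(-2·u)/8, the numerator is ≈ 1.0236 and the denominator is 45/8.
Taking the ratio yields P = 0.1820.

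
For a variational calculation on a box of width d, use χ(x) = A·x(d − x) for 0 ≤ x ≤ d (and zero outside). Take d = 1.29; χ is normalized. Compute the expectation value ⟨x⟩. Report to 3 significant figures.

⟨x⟩ ≈ 0.645

⟨x⟩ = ∫ x |χ|² dx over the full domain.
The ratio of the moment integral to the normalization integral gives ⟨x⟩ = d/2.
With d = 1.29, ⟨x⟩ = 0.6450.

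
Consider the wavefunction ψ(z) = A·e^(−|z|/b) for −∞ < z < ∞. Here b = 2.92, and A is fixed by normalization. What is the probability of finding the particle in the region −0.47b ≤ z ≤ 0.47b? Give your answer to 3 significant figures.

P ≈ 0.609

|ψ|² is the probability density, so P = ∫_{−0.47b}^{0.47b} |ψ|² dz.
Since A² = 1/(b), this is the region integral divided by the full normalization integral.
By symmetry take twice the z ≥ 0 contribution in numerator and denominator; the 2's cancel. Substituting u = z/b, A² and the length scale cancel in the ratio: P = ∫_{0}^{0.47} e^(-2·u) du / ∫_{0}^{∞} e^(-2·u) du.
An antiderivative of e^(-2·u) is -e^(-2·u)/2; evaluating from 0 to 0.47 gives 1/2 - e^(-47/50)/2, while the full integral is 1/2.
Evaluating gives P = 0.6094.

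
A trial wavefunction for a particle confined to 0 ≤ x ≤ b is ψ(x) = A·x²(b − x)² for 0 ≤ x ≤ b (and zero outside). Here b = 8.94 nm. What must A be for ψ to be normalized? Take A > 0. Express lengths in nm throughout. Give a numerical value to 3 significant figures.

Normalization requires ∫|ψ|² dx = 1, integrated from 0 to b.
Carrying out the integral gives A² · b^9/630.
Hence A² = 1/[b^9/630].
Plugging in b = 8.94 yields A = 0.001314.

A ≈ 0.00131 nm^(-9/2)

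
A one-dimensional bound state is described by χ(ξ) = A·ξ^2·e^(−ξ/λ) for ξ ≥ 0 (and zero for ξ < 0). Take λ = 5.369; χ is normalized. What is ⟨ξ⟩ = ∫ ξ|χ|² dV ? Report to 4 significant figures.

By definition ⟨ξ⟩ = ∫ ξ |χ(ξ)|² dξ.
With ∫₀^∞ ξ^5 e^(−αξ) dξ = 5!/α^6, evaluating both integrals, ⟨ξ⟩ = 5·λ/2.
Putting λ = 5.369 gives 13.423.

⟨ξ⟩ ≈ 13.42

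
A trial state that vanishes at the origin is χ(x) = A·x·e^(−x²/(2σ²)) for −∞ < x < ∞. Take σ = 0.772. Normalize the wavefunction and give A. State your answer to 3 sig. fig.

A ≈ 1.57

We need A² ∫|f|² dx = 1, taking the integral from −∞ to ∞.
With χ = A·x·e^(−x²/(2σ²)), the integral evaluates to A²·[√(π)·σ^3/2].
Setting this equal to 1 gives A² = 1/(√(π)·σ^3/2).
Plugging in σ = 0.772 yields A = 1.566.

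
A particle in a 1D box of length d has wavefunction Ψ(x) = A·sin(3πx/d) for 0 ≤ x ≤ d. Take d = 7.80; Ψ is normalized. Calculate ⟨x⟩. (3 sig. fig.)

By definition ⟨x⟩ = ∫ x |Ψ(x)|² dx.
Evaluating both integrals, ⟨x⟩ = d/2.
With d = 7.80, ⟨x⟩ = 3.900.

⟨x⟩ ≈ 3.90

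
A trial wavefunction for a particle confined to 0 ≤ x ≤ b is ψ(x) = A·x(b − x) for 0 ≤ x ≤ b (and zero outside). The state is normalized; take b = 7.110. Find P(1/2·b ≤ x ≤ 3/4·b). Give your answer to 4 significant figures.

P ≈ 0.3965

|ψ|² is the probability density, so P = ∫_{1/2·b}^{3/4·b} |ψ|² dx.
Since A² = 1/(b^5/30), this is the region integral divided by the full normalization integral.
Let u = x/b; then A² and the length scale cancel, so P = ∫_{1/2}^{3/4} u^2·(1 - u)^2 du ÷ ∫_{0}^{1} u^2·(1 - u)^2 du.
Using ∫ u^2·(1 - u)^2 du = u^3·(6·u^2 - 15·u + 10)/30, the numerator is ≈ 0.0132161 and the denominator is 1/30.
The result is P = 203/512.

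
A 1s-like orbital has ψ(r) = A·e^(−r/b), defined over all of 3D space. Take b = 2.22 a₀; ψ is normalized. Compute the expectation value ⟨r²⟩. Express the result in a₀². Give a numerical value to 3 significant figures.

The expectation value is the |ψ|²-weighted average of r^2: ∫ r^2|ψ|² 4πr² dr.
Since the A² factors cancel between numerator and denominator, ⟨r²⟩ = 3·b^2.
With b = 2.22, ⟨r^2⟩ = 14.79.

⟨r^2⟩ ≈ 14.8 a₀^2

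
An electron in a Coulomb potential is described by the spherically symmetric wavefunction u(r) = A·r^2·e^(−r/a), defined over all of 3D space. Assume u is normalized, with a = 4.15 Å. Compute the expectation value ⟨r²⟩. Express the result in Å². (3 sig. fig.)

The expectation value is the |u|²-weighted average of r^2: ∫ r^2|u|² 4πr² dr.
Using ∫₀^∞ rⁿ e^(−αr) dr = n!/αⁿ⁺¹, evaluating both integrals, ⟨r²⟩ = 14·a^2.
Putting a = 4.15 gives 241.1.

⟨r^2⟩ ≈ 241 Å^2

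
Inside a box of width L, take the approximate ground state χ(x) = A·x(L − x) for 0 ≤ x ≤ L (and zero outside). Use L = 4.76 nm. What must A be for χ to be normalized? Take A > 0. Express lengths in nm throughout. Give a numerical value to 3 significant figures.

The normalization condition is ∫|χ|² dx = 1 from 0 to L.
Expanding the polynomial and integrating term by term, the integral (without the A² prefactor) comes out to L^5/30.
Plugging in L = 4.76 yields A = 0.1108.

A ≈ 0.111 nm^(-5/2)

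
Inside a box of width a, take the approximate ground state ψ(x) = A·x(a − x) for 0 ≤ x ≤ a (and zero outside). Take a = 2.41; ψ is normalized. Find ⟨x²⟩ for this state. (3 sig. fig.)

The expectation value is the |ψ|²-weighted average of x^2: ∫ x^2|ψ|² dx.
Since the A² factors cancel between numerator and denominator, ⟨x²⟩ = 2·a^2/7.
With a = 2.41, ⟨x^2⟩ = 1.659.

⟨x^2⟩ ≈ 1.66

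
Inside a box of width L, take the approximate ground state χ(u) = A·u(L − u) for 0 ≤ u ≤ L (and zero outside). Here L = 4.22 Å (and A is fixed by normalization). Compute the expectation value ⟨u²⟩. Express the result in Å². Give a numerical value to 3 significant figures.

⟨u^2⟩ ≈ 5.09 Å^2

The expectation value is the |χ|²-weighted average of u^2: ∫ u^2|χ|² du.
Since the A² factors cancel between numerator and denominator, ⟨u²⟩ = 2·L^2/7.
Putting L = 4.22 gives 5.088.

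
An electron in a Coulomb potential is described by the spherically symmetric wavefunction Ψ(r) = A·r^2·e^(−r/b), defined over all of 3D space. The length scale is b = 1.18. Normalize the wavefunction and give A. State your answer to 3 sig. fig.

The normalization condition is ∫|Ψ|² 4πr² dr = 1 from 0 to ∞.
Using ∫₀^∞ rⁿ e^(−αr) dr = n!/αⁿ⁺¹, carrying out the integral gives A² · 45·π·b^7/2.
Hence A² = 1/[45·π·b^7/2].
Substituting b = 1.18 gives A² = 0.004441, so A = 0.06664.

A ≈ 0.0666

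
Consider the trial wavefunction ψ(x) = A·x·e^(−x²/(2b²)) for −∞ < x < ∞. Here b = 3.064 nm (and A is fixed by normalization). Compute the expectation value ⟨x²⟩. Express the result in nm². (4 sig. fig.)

⟨x^2⟩ ≈ 14.08 nm^2

⟨x²⟩ = ∫ x^2 |ψ|² dx over the full domain.
Differentiating ∫e^(−αx²) dx = √(π/α) under α to get the higher moments, the ratio of the moment integral to the normalization integral gives ⟨x²⟩ = 3·b^2/2.
Putting b = 3.064 gives 14.082.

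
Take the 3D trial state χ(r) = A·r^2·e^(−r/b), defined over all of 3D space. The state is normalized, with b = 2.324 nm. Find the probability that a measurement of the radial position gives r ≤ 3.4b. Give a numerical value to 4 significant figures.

P ≈ 0.5201

With dV = 4πr²dr, the probability is ∫|χ|² dV over r ≤ 3.4b.
A² is fixed by ∫₀^∞ 4πr²|χ|² dr = 1, i.e. A² = (45·π·b^7/2)^(−1).
In terms of u = r/b (A², 4π and the length scale all cancel between numerator and denominator), P = [∫_{0}^{3.4} u^6·e^(-2·u) du] / [∫_{0}^{∞} u^6·e^(-2·u) du].
With ∫ u^6·e^(-2·u) du = -(4·u^6 + 12·u^5 + 30·u^4 + 60·u^3 + 90·u^2 + 90·u + 45)·e^(-2·u)/8 + C, the region integral is ≈ 2.92547 and the full one is 45/8.
The region integral divided by the full integral gives P = 0.52008.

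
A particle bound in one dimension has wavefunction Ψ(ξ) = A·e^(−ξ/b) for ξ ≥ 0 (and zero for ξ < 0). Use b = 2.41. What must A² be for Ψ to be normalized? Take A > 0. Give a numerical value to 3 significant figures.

Normalization requires ∫|Ψ|² dξ = 1, integrated from 0 to ∞.
Using ∫₀^∞ ξⁿ e^(−αξ) dξ = n!/αⁿ⁺¹, carrying out the integral gives A² · b/2.
So A² = (b/2)^(−1).
With b = 2.41: A² = 0.8299 and A = 0.9110.

A^2 ≈ 0.830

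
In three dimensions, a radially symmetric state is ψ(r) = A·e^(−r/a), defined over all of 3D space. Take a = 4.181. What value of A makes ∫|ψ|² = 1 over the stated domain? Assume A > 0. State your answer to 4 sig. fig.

A ≈ 0.06599

Normalization requires ∫|ψ|² 4πr² dr = 1, integrated from 0 to ∞.
In 3D with spherical symmetry the volume element is 4πr² dr.
Carrying out the integral gives A² · π·a^3.
So A² = (π·a^3)^(−1).
Plugging in a = 4.181 yields A = 0.065994.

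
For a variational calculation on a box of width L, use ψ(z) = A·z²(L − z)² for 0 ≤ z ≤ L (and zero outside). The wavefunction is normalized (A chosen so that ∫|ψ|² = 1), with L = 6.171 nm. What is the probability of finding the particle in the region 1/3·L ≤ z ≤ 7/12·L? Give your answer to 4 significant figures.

The probability is P = ∫ |ψ|² dz over [1/3·L, 7/12·L].
With A² fixed by ∫|ψ|² = 1, i.e. A² = (L^9/630)^(−1), substitute and integrate.
In terms of u = z/L (A² and the length scale cancel between numerator and denominator), P = [∫_{1/3}^{7/12} u^4·(1 - u)^4 du] / [∫_{0}^{1} u^4·(1 - u)^4 du].
With ∫ u^4·(1 - u)^4 du = u^5·(70·u^4 - 315·u^3 + 540·u^2 - 420·u + 126)/630 + C, the region integral is ≈ 0.000877499 and the full one is 1/630.
The result is P = 0.55282.

P ≈ 0.5528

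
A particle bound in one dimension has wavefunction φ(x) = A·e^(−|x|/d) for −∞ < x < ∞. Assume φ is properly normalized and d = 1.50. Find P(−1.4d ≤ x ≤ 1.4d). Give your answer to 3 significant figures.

P ≈ 0.939

The probability is P = ∫ |φ|² dx over [−1.4d, 1.4d].
Since A² = 1/(d), this is the region integral divided by the full normalization integral.
Both integrals are even about x = 0, so only the x ≥ 0 halves are needed (the factors of 2 cancel). Substituting u = x/d, A² and the length scale cancel in the ratio: P = ∫_{0}^{1.4} e^(-2·u) du / ∫_{0}^{∞} e^(-2·u) du.
An antiderivative of e^(-2·u) is -e^(-2·u)/2; evaluating from 0 to 1.4 gives 1/2 - e^(-14/5)/2, while the full integral is 1/2.
Evaluating gives P = 0.9392.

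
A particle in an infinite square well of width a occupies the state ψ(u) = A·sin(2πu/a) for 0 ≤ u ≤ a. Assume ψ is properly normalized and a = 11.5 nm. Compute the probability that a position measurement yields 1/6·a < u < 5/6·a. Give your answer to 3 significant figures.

The probability is P = ∫ |ψ|² du over [1/6·a, 5/6·a].
The normalization integral ∫|ψ|²du over the whole domain equals a/2·A², and A² cancels in the ratio.
In terms of t = u/a (A² and the length scale cancel between numerator and denominator), P = [∫_{1/6}^{5/6} sin(2·π·t)^2 dt] / [∫_{0}^{1} sin(2·π·t)^2 dt].
With ∫ sin(2·π·t)^2 dt = t/2 - sin(4·π·t)/(8·π) + C, the region integral is √(3)/(8·π) + 1/3 and the full one is 1/2.
Taking the ratio, P = √(3)/(4·π) + 2/3.

P ≈ 0.804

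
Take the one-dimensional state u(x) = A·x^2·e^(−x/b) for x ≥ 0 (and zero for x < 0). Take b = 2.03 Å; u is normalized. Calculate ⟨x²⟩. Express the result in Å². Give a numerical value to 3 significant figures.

⟨x^2⟩ ≈ 30.9 Å^2

The expectation value is the |u|²-weighted average of x^2: ∫ x^2|u|² dx.
Using ∫₀^∞ xⁿ e^(−αx) dx = n!/αⁿ⁺¹, since the A² factors cancel between numerator and denominator, ⟨x²⟩ = 15·b^2/2.
Putting b = 2.03 gives 30.91.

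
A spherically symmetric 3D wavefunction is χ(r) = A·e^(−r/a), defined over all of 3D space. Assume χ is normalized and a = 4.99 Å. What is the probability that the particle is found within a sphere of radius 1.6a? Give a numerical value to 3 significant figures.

Integrate the radial probability density 4πr²|χ|² over r ≤ 1.6a.
Normalization gives A² = 1/(π·a^3).
Let u = r/a; then A², 4π and the length scale all cancel, so P = ∫_{0}^{1.6} u^2·e^(-2·u) du ÷ ∫_{0}^{∞} u^2·e^(-2·u) du.
An antiderivative of u^2·e^(-2·u) is -(2·u^2 + 2·u + 1)·e^(-2·u)/4; evaluating from 0 to 1.6 gives 1/4 - 233·e^(-16/5)/100, while the full integral is 1/4.
This evaluates to P = 0.6201.

P ≈ 0.620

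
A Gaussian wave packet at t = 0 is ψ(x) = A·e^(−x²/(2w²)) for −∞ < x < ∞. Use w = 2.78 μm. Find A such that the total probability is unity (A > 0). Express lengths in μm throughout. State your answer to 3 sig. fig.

A ≈ 0.450 μm^(-1/2)

The normalization condition is ∫|ψ|² dx = 1 from −∞ to ∞.
∫|ψ|² dx = A²·(√(π)·w).
Setting this equal to 1 gives A² = 1/(√(π)·w).
With w = 2.78: A² = 0.2029 and A = 0.4505.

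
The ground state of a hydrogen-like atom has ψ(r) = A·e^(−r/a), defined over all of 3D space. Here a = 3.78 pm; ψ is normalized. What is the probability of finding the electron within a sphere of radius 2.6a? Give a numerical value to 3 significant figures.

With dV = 4πr²dr, the probability is ∫|ψ|² dV over r ≤ 2.6a.
A² is fixed by ∫₀^∞ 4πr²|ψ|² dr = 1, i.e. A² = (π·a^3)^(−1).
Substituting u = r/a, A², 4π and the length scale all cancel in the ratio: P = ∫_{0}^{2.6} u^2·e^(-2·u) du / ∫_{0}^{∞} u^2·e^(-2·u) du.
Using ∫ u^2·e^(-2·u) du = -(2·u^2 + 2·u + 1)·e^(-2·u)/4, the numerator is 1/4 - 493·e^(-26/5)/100 and the denominator is 1/4.
Taking the ratio yields P = 0.8912.

P ≈ 0.891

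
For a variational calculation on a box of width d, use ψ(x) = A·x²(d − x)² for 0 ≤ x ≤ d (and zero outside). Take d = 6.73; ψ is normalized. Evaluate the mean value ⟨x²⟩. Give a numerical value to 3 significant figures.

The expectation value is the |ψ|²-weighted average of x^2: ∫ x^2|ψ|² dx.
Since the A² factors cancel between numerator and denominator, ⟨x²⟩ = 3·d^2/11.
Putting d = 6.73 gives 12.35.

⟨x^2⟩ ≈ 12.4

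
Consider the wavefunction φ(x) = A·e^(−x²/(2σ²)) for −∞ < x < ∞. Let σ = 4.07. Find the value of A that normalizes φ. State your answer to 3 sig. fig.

Require ∫ |φ|² dx = 1 over the whole domain.
With ∫_{−∞}^{∞} x^(2m) e^(−αx²) dx = (2m−1)!!·√π / (2^m α^(m+1/2)), with φ = A·e^(−x²/(2σ²)), the integral evaluates to A²·[√(π)·σ].
Hence A² = 1/[√(π)·σ].
Substituting σ = 4.07 gives A² = 0.1386, so A = 0.3723.

A ≈ 0.372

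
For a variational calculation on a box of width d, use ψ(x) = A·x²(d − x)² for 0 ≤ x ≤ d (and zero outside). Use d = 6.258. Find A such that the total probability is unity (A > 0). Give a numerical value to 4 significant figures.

Normalization requires ∫|ψ|² dx = 1, integrated from 0 to d.
The integral (without the A² prefactor) comes out to d^9/630.
Setting this equal to 1 gives A² = 1/(d^9/630).
Plugging in d = 6.258 yields A = 0.0065420.

A ≈ 0.006542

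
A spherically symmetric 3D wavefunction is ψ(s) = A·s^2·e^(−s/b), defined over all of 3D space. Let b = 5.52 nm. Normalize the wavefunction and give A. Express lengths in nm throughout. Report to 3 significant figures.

A ≈ 0.000301 nm^(-7/2)

We need A² ∫|f|² 4πs² ds = 1, taking the integral from 0 to ∞.
The angular integral contributes 4π, leaving ∫₀^∞ s²|ψ|² ds.
With ∫₀^∞ s^6 e^(−αs) ds = 6!/α^7, ∫|ψ|² 4πs² ds = A²·(45·π·b^7/2).
Plugging in b = 5.52 yields A = 0.0003010.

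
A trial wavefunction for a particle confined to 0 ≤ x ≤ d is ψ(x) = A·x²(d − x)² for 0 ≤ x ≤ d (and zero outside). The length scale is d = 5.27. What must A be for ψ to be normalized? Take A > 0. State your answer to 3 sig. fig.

Normalization requires ∫|ψ|² dx = 1, integrated from 0 to d.
Expanding the polynomial and integrating term by term, the integral (without the A² prefactor) comes out to d^9/630.
So A² = (d^9/630)^(−1).
Substituting d = 5.27 gives A² = 0.0002009, so A = 0.01417.

A ≈ 0.0142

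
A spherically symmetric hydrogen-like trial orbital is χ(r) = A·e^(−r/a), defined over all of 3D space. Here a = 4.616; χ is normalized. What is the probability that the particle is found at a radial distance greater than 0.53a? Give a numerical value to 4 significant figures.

P ≈ 0.9083

Integrate the radial probability density 4πr²|χ|² over r > 0.53a.
A² is fixed by ∫₀^∞ 4πr²|χ|² dr = 1, i.e. A² = (π·a^3)^(−1).
Substituting u = r/a, A², 4π and the length scale all cancel in the ratio: P = ∫_{0.53}^{∞} u^2·e^(-2·u) du / ∫_{0}^{∞} u^2·e^(-2·u) du.
An antiderivative of u^2·e^(-2·u) is -(2·u^2 + 2·u + 1)·e^(-2·u)/4; evaluating from 0.53 to ∞ gives ≈ 0.227084, while the full integral is 1/4.
This evaluates to P = 0.90834.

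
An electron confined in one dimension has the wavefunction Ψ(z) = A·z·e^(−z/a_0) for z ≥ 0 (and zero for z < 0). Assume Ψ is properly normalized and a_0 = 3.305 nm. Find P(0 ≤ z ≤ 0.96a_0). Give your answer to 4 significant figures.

P = ∫_{0}^{0.96a_0} |Ψ(z)|² dz.
With A² fixed by ∫|Ψ|² = 1, i.e. A² = (a_0^3/4)^(−1), substitute and integrate.
Substituting u = z/a_0, A² and the length scale cancel in the ratio: P = ∫_{0}^{0.96} u^2·e^(-2·u) du / ∫_{0}^{∞} u^2·e^(-2·u) du.
Using ∫ u^2·e^(-2·u) du = -(2·u^2 + 2·u + 1)·e^(-2·u)/4, the numerator is 1/4 - 2977·e^(-48/25)/2500 and the denominator is 1/4.
The result is P = 0.30168.

P ≈ 0.3017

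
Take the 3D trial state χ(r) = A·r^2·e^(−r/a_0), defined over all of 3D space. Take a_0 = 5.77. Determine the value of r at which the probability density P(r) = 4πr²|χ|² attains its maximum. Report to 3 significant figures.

r ≈ 17.3

Set d/dr [P(r) = 4πr²|χ|²] = 0 and solve for r > 0.
This gives r = 3·a_0.
With a_0 = 5.77, the most probable radial distance is 17.31.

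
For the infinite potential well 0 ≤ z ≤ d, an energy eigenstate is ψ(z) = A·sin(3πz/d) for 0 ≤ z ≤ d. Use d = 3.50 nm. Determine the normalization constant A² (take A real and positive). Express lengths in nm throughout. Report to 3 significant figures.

Require ∫ |ψ|² dz = 1 over the whole domain.
Using sin²θ = (1 − cos 2θ)/2, ∫|ψ|² dz = A²·(d/2).
Setting this equal to 1 gives A² = 1/(d/2).
Substituting d = 3.50 gives A² = 0.5714, so A = 0.7559.

A^2 ≈ 0.571 nm^(-1)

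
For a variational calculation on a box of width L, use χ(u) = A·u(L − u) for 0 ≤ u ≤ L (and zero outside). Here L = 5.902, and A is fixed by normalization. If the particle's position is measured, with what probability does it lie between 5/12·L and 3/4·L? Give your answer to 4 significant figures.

|χ|² is the probability density, so P = ∫_{5/12·L}^{3/4·L} |χ|² du.
Since A² = 1/(L^5/30), this is the region integral divided by the full normalization integral.
Substituting t = u/L, A² and the length scale cancel in the ratio: P = ∫_{5/12}^{3/4} t^2·(1 - t)^2 dt / ∫_{0}^{1} t^2·(1 - t)^2 dt.
Using ∫ t^2·(1 - t)^2 dt = t^3·(6·t^2 - 15·t + 10)/30, the numerator is ≈ 0.0183288 and the denominator is 1/30.
This works out to P = 0.54986.

P ≈ 0.5499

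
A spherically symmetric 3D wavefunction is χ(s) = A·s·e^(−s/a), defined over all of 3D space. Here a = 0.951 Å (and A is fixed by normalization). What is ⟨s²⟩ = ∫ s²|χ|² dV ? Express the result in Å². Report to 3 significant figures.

By definition ⟨s²⟩ = ∫ s^2 |χ(s)|² 4πs² ds.
Since the A² factors cancel between numerator and denominator, ⟨s²⟩ = 15·a^2/2.
With a = 0.951, ⟨s^2⟩ = 6.783.

⟨s^2⟩ ≈ 6.78 Å^2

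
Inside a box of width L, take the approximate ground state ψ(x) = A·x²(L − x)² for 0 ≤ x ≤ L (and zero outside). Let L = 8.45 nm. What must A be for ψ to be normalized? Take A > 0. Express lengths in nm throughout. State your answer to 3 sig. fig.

A ≈ 0.00169 nm^(-9/2)

Require ∫ |ψ|² dx = 1 over the whole domain.
Expanding the polynomial and integrating term by term, with ψ = A·x²(L − x)², the integral evaluates to A²·[L^9/630].
Setting this equal to 1 gives A² = 1/(L^9/630).
Plugging in L = 8.45 yields A = 0.001694.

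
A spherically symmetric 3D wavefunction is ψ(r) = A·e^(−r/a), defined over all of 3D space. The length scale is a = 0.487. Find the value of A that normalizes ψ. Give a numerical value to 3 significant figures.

We need A² ∫|f|² 4πr² dr = 1, taking the integral from 0 to ∞.
The angular integral contributes 4π, leaving ∫₀^∞ r²|ψ|² dr.
With ψ = A·e^(−r/a), the integral evaluates to A²·[π·a^3].
Hence A² = 1/[π·a^3].
With a = 0.487: A² = 2.756 and A = 1.660.

A ≈ 1.66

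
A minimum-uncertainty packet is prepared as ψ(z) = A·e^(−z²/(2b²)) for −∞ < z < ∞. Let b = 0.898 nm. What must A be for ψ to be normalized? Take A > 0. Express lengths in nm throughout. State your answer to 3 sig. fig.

A ≈ 0.793 nm^(-1/2)

Require ∫ |ψ|² dz = 1 over the whole domain.
With ∫_{−∞}^{∞} z^(2m) e^(−αz²) dz = (2m−1)!!·√π / (2^m α^(m+1/2)), ∫|ψ|² dz = A²·(√(π)·b).
Setting this equal to 1 gives A² = 1/(√(π)·b).
Plugging in b = 0.898 yields A = 0.7926.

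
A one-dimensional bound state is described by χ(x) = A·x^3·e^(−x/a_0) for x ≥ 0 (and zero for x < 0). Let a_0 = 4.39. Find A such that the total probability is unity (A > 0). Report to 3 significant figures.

A ≈ 0.00238

We need A² ∫|f|² dx = 1, taking the integral from 0 to ∞.
Using ∫₀^∞ xⁿ e^(−αx) dx = n!/αⁿ⁺¹, carrying out the integral gives A² · 45·a_0^7/8.
Hence A² = 1/[45·a_0^7/8].
Plugging in a_0 = 4.39 yields A = 0.002379.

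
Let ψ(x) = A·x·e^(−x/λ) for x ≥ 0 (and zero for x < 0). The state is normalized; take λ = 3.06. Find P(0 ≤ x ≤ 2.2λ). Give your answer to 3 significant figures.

P ≈ 0.815

|ψ|² is the probability density, so P = ∫_{0}^{2.2λ} |ψ|² dx.
Since A² = 1/(λ^3/4), this is the region integral divided by the full normalization integral.
In terms of u = x/λ (A² and the length scale cancel between numerator and denominator), P = [∫_{0}^{2.2} u^2·e^(-2·u) du] / [∫_{0}^{∞} u^2·e^(-2·u) du].
Using ∫ u^2·e^(-2·u) du = -(2·u^2 + 2·u + 1)·e^(-2·u)/4, the numerator is 1/4 - 377·e^(-22/5)/100 and the denominator is 1/4.
The result is P = 0.8149.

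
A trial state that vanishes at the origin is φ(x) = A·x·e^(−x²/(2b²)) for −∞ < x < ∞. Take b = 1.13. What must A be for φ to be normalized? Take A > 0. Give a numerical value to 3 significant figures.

Require ∫ |φ|² dx = 1 over the whole domain.
With ∫_{−∞}^{∞} x^(2m) e^(−αx²) dx = (2m−1)!!·√π / (2^m α^(m+1/2)), the integral (without the A² prefactor) comes out to √(π)·b^3/2.
Plugging in b = 1.13 yields A = 0.8843.

A ≈ 0.884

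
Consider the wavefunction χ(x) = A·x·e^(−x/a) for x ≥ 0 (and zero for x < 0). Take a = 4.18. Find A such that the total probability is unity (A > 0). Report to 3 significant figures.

Normalization requires ∫|χ|² dx = 1, integrated from 0 to ∞.
The integral (without the A² prefactor) comes out to a^3/4.
Hence A² = 1/[a^3/4].
Plugging in a = 4.18 yields A = 0.2340.

A ≈ 0.234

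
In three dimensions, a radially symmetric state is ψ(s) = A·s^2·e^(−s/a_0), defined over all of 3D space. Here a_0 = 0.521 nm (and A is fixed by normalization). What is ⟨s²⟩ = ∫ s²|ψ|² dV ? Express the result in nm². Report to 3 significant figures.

The expectation value is the |ψ|²-weighted average of s^2: ∫ s^2|ψ|² 4πs² ds.
Using ∫₀^∞ sⁿ e^(−αs) ds = n!/αⁿ⁺¹, since the A² factors cancel between numerator and denominator, ⟨s²⟩ = 14·a_0^2.
With a_0 = 0.521, ⟨s^2⟩ = 3.800.

⟨s^2⟩ ≈ 3.80 nm^2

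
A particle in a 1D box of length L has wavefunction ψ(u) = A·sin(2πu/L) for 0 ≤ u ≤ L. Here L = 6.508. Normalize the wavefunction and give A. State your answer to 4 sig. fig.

Require ∫ |ψ|² du = 1 over the whole domain.
With ∫₀^L sin²(nπu/L) du = L/2, carrying out the integral gives A² · L/2.
Hence A² = 1/[L/2].
With L = 6.508: A² = 0.30731 and A = 0.55436.

A ≈ 0.5544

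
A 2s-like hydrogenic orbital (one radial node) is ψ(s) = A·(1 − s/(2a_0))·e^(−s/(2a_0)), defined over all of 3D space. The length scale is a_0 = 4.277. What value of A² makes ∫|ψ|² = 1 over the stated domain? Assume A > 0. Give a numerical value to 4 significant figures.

A^2 ≈ 0.0005086

Require ∫ |ψ|² 4πs² ds = 1 over the whole domain.
The angular integral contributes 4π, leaving ∫₀^∞ s²|ψ|² ds.
Recall ∫₀^∞ s^m e^(−s/β) ds = m!·β^(m+1), carrying out the integral gives A² · 8·π·a_0^3.
Hence A² = 1/[8·π·a_0^3].
With a_0 = 4.277: A² = 0.00050856 and A = 0.022551.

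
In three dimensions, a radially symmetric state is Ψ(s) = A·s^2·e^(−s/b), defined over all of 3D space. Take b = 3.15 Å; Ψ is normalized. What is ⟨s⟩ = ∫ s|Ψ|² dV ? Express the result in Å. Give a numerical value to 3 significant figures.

⟨s⟩ = ∫ s |Ψ|² 4πs² ds over the full domain.
Recall ∫₀^∞ s^m e^(−s/β) ds = m!·β^(m+1), the ratio of the moment integral to the normalization integral gives ⟨s⟩ = 7·b/2.
Putting b = 3.15 gives 11.03.

⟨s⟩ ≈ 11.0 Å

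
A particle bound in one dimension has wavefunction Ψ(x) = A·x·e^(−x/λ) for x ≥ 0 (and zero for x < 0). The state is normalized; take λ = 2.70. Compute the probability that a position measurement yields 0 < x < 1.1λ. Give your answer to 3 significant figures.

|Ψ|² is the probability density, so P = ∫_{0}^{1.1λ} |Ψ|² dx.
The normalization integral ∫|Ψ|²dx over the whole domain equals λ^3/4·A², and A² cancels in the ratio.
Substituting u = x/λ, A² and the length scale cancel in the ratio: P = ∫_{0}^{1.1} u^2·e^(-2·u) du / ∫_{0}^{∞} u^2·e^(-2·u) du.
An antiderivative of u^2·e^(-2·u) is -(2·u^2 + 2·u + 1)·e^(-2·u)/4; evaluating from 0 to 1.1 gives 1/4 - 281·e^(-11/5)/200, while the full integral is 1/4.
This works out to P = 0.3773.

P ≈ 0.377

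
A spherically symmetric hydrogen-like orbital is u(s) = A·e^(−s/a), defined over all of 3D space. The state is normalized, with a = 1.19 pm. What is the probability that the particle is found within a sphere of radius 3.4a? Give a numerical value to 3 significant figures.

P ≈ 0.966

P = ∫ |u|² 4πs² ds over s ≤ 3.4a.
Normalization gives A² = 1/(π·a^3).
In terms of t = s/a (A², 4π and the length scale all cancel between numerator and denominator), P = [∫_{0}^{3.4} t^2·e^(-2·t) dt] / [∫_{0}^{∞} t^2·e^(-2·t) dt].
An antiderivative of t^2·e^(-2·t) is -(2·t^2 + 2·t + 1)·e^(-2·t)/4; evaluating from 0 to 3.4 gives 1/4 - 773·e^(-34/5)/100, while the full integral is 1/4.
This evaluates to P = 0.9656.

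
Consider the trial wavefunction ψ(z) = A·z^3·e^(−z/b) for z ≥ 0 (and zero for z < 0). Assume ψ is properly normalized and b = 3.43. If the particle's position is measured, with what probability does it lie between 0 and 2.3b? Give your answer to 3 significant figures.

P ≈ 0.182

|ψ|² is the probability density, so P = ∫_{0}^{2.3b} |ψ|² dz.
Since A² = 1/(45·b^7/8), this is the region integral divided by the full normalization integral.
Let u = z/b; then A² and the length scale cancel, so P = ∫_{0}^{2.3} u^6·e^(-2·u) du ÷ ∫_{0}^{∞} u^6·e^(-2·u) du.
Using ∫ u^6·e^(-2·u) du = -(4·u^6 + 12·u^5 + 30·u^4 + 60·u^3 + 90·u^2 + 90·u + 45)·e^(-2·u)/8, the numerator is ≈ 1.0236 and the denominator is 45/8.
Evaluating gives P = 0.1820.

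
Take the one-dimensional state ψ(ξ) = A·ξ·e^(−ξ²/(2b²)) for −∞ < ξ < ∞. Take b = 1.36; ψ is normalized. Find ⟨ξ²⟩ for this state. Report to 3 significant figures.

⟨ξ^2⟩ ≈ 2.77

By definition ⟨ξ²⟩ = ∫ ξ^2 |ψ(ξ)|² dξ.
Differentiating ∫e^(−αξ²) dξ = √(π/α) under α to get the higher moments, since the A² factors cancel between numerator and denominator, ⟨ξ²⟩ = 3·b^2/2.
With b = 1.36, ⟨ξ^2⟩ = 2.774.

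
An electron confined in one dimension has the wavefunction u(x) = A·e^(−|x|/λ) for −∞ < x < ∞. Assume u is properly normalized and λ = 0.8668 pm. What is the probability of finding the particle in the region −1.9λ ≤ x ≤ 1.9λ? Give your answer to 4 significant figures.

|u|² is the probability density, so P = ∫_{−1.9λ}^{1.9λ} |u|² dx.
With A² fixed by ∫|u|² = 1, i.e. A² = (λ)^(−1), substitute and integrate.
By symmetry take twice the x ≥ 0 contribution in numerator and denominator; the 2's cancel. Let t = x/λ; then A² and the length scale cancel, so P = ∫_{0}^{1.9} e^(-2·t) dt ÷ ∫_{0}^{∞} e^(-2·t) dt.
An antiderivative of e^(-2·t) is -e^(-2·t)/2; evaluating from 0 to 1.9 gives 1/2 - e^(-19/5)/2, while the full integral is 1/2.
Taking the ratio, P = 0.97763.

P ≈ 0.9776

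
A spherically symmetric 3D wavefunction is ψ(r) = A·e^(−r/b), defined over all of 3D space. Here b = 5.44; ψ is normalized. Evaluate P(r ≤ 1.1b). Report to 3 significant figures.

P = ∫ |ψ|² 4πr² dr over r ≤ 1.1b.
Normalization gives A² = 1/(π·b^3).
Substituting u = r/b, A², 4π and the length scale all cancel in the ratio: P = ∫_{0}^{1.1} u^2·e^(-2·u) du / ∫_{0}^{∞} u^2·e^(-2·u) du.
Using ∫ u^2·e^(-2·u) du = -(2·u^2 + 2·u + 1)·e^(-2·u)/4, the numerator is 1/4 - 281·e^(-11/5)/200 and the denominator is 1/4.
This evaluates to P = 0.3773.

P ≈ 0.377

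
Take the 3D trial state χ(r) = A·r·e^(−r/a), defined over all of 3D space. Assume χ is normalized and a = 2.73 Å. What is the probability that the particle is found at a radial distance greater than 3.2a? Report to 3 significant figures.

P ≈ 0.235

Integrate the radial probability density 4πr²|χ|² over r > 3.2a.
A² is fixed by ∫₀^∞ 4πr²|χ|² dr = 1, i.e. A² = (3·π·a^5)^(−1).
In terms of u = r/a (A², 4π and the length scale all cancel between numerator and denominator), P = [∫_{3.2}^{∞} u^4·e^(-2·u) du] / [∫_{0}^{∞} u^4·e^(-2·u) du].
With ∫ u^4·e^(-2·u) du = -(u^4/2 + u^3 + 3·u^2/2 + 3·u/2 + 3/4)·e^(-2·u) + C, the region integral is ≈ 0.17630 and the full one is 3/4.
The region integral divided by the full integral gives P = 0.2351.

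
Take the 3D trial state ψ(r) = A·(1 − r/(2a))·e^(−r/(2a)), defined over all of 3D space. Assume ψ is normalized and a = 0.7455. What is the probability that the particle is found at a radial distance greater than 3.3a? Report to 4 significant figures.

P ≈ 0.9062

Integrate the radial probability density 4πr²|ψ|² over r > 3.3a.
A² is fixed by ∫₀^∞ 4πr²|ψ|² dr = 1, i.e. A² = (8·π·a^3)^(−1).
Substituting u = r/a, A², 4π and the length scale all cancel in the ratio: P = ∫_{3.3}^{∞} u^2·(1 - u/2)^2·e^(-u) du / ∫_{0}^{∞} u^2·(1 - u/2)^2·e^(-u) du.
An antiderivative of u^2·(1 - u/2)^2·e^(-u) is -(u^4/4 + u^2 + 2·u + 2)·e^(-u); evaluating from 3.3 to ∞ gives ≈ 1.81237, while the full integral is 2.
Taking the ratio yields P = 0.90618.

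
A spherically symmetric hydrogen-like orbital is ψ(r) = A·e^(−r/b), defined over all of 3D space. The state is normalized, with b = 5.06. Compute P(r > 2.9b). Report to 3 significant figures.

P ≈ 0.0715

P = ∫ |ψ|² 4πr² dr over r > 2.9b.
Normalization gives A² = 1/(π·b^3).
Substituting u = r/b, A², 4π and the length scale all cancel in the ratio: P = ∫_{2.9}^{∞} u^2·e^(-2·u) du / ∫_{0}^{∞} u^2·e^(-2·u) du.
With ∫ u^2·e^(-2·u) du = -(2·u^2 + 2·u + 1)·e^(-2·u)/4 + C, the region integral is 1181·e^(-29/5)/200 and the full one is 1/4.
Taking the ratio yields P = 0.07151.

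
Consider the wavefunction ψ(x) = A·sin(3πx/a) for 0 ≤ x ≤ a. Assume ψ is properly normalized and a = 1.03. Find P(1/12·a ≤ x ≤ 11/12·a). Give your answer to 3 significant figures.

P = ∫_{1/12·a}^{11/12·a} |ψ(x)|² dx.
Since A² = 1/(a/2), this is the region integral divided by the full normalization integral.
Let u = x/a; then A² and the length scale cancel, so P = ∫_{1/12}^{11/12} sin(3·π·u)^2 du ÷ ∫_{0}^{1} sin(3·π·u)^2 du.
With ∫ sin(3·π·u)^2 du = u/2 - sin(6·π·u)/(12·π) + C, the region integral is 1/(6·π) + 5/12 and the full one is 1/2.
Taking the ratio, P = (2 + 5·π)/(6·π).

P ≈ 0.939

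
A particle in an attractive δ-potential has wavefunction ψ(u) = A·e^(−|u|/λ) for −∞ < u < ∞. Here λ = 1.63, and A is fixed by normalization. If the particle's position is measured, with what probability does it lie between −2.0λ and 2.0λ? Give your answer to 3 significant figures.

P = ∫_{−2.0λ}^{2.0λ} |ψ(u)|² du.
With A² fixed by ∫|ψ|² = 1, i.e. A² = (λ)^(−1), substitute and integrate.
Both integrals are even about u = 0, so only the u ≥ 0 halves are needed (the factors of 2 cancel). Let t = u/λ; then A² and the length scale cancel, so P = ∫_{0}^{2.0} e^(-2·t) dt ÷ ∫_{0}^{∞} e^(-2·t) dt.
Using ∫ e^(-2·t) dt = -e^(-2·t)/2, the numerator is 1/2 - e^(-4)/2 and the denominator is 1/2.
Taking the ratio, P = 0.9817.

P ≈ 0.982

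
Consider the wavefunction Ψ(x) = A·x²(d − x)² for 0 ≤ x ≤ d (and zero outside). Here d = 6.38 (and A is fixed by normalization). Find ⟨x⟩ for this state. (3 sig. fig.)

⟨x⟩ ≈ 3.19

The expectation value is the |Ψ|²-weighted average of x: ∫ x|Ψ|² dx.
Evaluating both integrals, ⟨x⟩ = d/2.
With d = 6.38, ⟨x⟩ = 3.190.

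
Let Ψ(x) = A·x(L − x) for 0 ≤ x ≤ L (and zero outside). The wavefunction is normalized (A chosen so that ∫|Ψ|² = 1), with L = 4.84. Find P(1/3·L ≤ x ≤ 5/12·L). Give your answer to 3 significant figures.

P = ∫_{1/3·L}^{5/12·L} |Ψ(x)|² dx.
With A² fixed by ∫|Ψ|² = 1, i.e. A² = (L^5/30)^(−1), substitute and integrate.
Let u = x/L; then A² and the length scale cancel, so P = ∫_{1/3}^{5/12} u^2·(1 - u)^2 du ÷ ∫_{0}^{1} u^2·(1 - u)^2 du.
Using ∫ u^2·(1 - u)^2 du = u^3·(6·u^2 - 15·u + 10)/30, the numerator is ≈ 0.0045581 and the denominator is 1/30.
Evaluating gives P = 0.1367.

P ≈ 0.137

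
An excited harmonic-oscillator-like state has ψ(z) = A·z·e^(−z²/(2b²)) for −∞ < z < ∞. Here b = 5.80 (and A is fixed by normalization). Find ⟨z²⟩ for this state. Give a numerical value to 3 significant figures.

⟨z^2⟩ ≈ 50.5

By definition ⟨z²⟩ = ∫ z^2 |ψ(z)|² dz.
Using the Gaussian integral ∫_{−∞}^{∞} e^(−αz²) dz = √(π/α), evaluating both integrals, ⟨z²⟩ = 3·b^2/2.
Putting b = 5.80 gives 50.46.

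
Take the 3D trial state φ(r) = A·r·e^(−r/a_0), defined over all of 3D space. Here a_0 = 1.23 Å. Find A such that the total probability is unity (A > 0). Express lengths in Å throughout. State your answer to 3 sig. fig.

The normalization condition is ∫|φ|² 4πr² dr = 1 from 0 to ∞.
Recall ∫₀^∞ r^m e^(−r/β) dr = m!·β^(m+1), the integral (without the A² prefactor) comes out to 3·π·a_0^5.
Setting this equal to 1 gives A² = 1/(3·π·a_0^5).
Substituting a_0 = 1.23 gives A² = 0.03769, so A = 0.1941.

A ≈ 0.194 Å^(-5/2)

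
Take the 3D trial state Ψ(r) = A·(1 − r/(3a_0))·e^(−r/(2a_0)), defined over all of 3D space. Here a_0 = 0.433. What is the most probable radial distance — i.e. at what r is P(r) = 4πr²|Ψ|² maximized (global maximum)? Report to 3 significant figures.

The maximum of P(r) = 4πr²|Ψ|² occurs where its derivative vanishes.
This gives r = a_0.
With a_0 = 0.433, the most probable radial distance is 0.4330.

r ≈ 0.433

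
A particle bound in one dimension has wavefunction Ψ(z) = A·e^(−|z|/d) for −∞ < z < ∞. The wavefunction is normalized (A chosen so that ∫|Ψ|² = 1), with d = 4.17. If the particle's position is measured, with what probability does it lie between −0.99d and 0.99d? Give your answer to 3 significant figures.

P ≈ 0.862

The probability is P = ∫ |Ψ|² dz over [−0.99d, 0.99d].
With A² fixed by ∫|Ψ|² = 1, i.e. A² = (d)^(−1), substitute and integrate.
By symmetry take twice the z ≥ 0 contribution in numerator and denominator; the 2's cancel. In terms of u = z/d (A² and the length scale cancel between numerator and denominator), P = [∫_{0}^{0.99} e^(-2·u) du] / [∫_{0}^{∞} e^(-2·u) du].
Using ∫ e^(-2·u) du = -e^(-2·u)/2, the numerator is 1/2 - e^(-99/50)/2 and the denominator is 1/2.
Taking the ratio, P = 0.8619.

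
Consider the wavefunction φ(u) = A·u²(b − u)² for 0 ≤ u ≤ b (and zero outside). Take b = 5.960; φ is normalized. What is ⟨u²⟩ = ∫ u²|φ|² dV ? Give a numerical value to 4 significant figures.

⟨u^2⟩ ≈ 9.688

By definition ⟨u²⟩ = ∫ u^2 |φ(u)|² du.
Expanding the polynomial and integrating term by term, the ratio of the moment integral to the normalization integral gives ⟨u²⟩ = 3·b^2/11.
Putting b = 5.960 gives 9.6877.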